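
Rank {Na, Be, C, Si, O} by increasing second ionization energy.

Si < Be < C < O < Na

The second ionization energy removes an electron from the +1 ion. For each element: Na⁺ is the bare [Ne] core; Be⁺ still has 1 valence electron; C⁺ still has 3 valence electrons; Si⁺ still has 3 valence electrons; O⁺ still has 5 valence electrons.
Pulling an electron out of a noble-gas core costs far more than removing a remaining valence electron, so Na sits at the high end of IE_2.
Valence configurations: Be⁺ [He]2s¹, C⁺ [He]2s²2p¹, Si⁺ [Ne]3s²3p¹, O⁺ [He]2s²2p³.
Approximate IE_2 values (kJ/mol): Na 4562, Be 1757, C 2353, Si 1577, O 3388.
Hence IE_2: Si < Be < C < O < Na.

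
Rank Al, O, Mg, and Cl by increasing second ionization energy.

Mg < Al < Cl < O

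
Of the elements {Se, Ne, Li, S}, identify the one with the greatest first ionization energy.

First ionization energy rises across a period (greater Z_eff holds electrons more tightly) and falls down a group (valence electrons are farther from the nucleus).
Here both period and group differ, so the two effects have to be weighed against each other.
Se > Li: period and group pull opposite ways; the across-period shift dominates (941 vs 520 kJ/mol).
S > Se: they share group 16; the group trend gives S the larger value.
Ne > S: relative to S, both the across-period and down-group shifts push Ne's first ionization energy up.
Tabulated first ionization energy (kJ/mol): Li 520, Ne 2081, S 1000, Se 941.
The greatest first ionization energy among these belongs to Ne.

Ne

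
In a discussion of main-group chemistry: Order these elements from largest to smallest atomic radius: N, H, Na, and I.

Across a period the added protons contract the valence shell; down a group each new principal shell makes the atom larger.
Neither a single period nor a single group — weigh both effects.
N > H: period and group pull opposite ways; the down-group shift dominates (71 vs 32 pm).
I > N: the two effects oppose for this pair; the down-group effect wins (133 vs 71 pm).
Na > I: period and group pull opposite ways; the across-period shift dominates (155 vs 133 pm).
For reference (pm): H 32, N 71, Na 155, I 133.
So from largest to smallest: Na > I > N > H.

Na > I > N > H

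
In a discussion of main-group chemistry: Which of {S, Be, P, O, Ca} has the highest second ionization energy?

O

After 1 electron has been removed, what remains? S⁺ still has 5 valence electrons; Be⁺ still has 1 valence electron; P⁺ still has 4 valence electrons; O⁺ still has 5 valence electrons; Ca⁺ still has 1 valence electron.
All are still removing valence electrons, so compare the +1 ions as you would atoms: IE_2 generally rises across a period (higher Z_eff) and falls down a group (larger shell), subject to the usual subshell exceptions.
Valence configurations: S⁺ [Ne]3s²3p³, Be⁺ [He]2s¹, P⁺ [Ne]3s²3p², O⁺ [He]2s²2p³, Ca⁺ [Ar]4s¹.
Approximate IE_2 values (kJ/mol): S 2252, Be 1757, P 1907, O 3388, Ca 1145.
Hence IE_2: Ca < Be < P < S < O.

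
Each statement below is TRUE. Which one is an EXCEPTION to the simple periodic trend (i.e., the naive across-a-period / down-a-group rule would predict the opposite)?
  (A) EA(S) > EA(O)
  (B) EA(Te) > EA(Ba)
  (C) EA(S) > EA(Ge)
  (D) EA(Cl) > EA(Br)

(A)

The general trend: electron affinity increases across a period and decreases down a group.
(A) S (period 3, group 16) vs O (period 2, group 16): the stated order contradicts the simple trend.
(B) Te (period 5, group 16) vs Ba (period 6, group 2): the stated order agrees with the simple trend.
(C) S (period 3, group 16) vs Ge (period 4, group 14): the stated order agrees with the simple trend.
(D) Cl (period 3, group 17) vs Br (period 4, group 17): the stated order agrees with the simple trend.
The exception is (A): the compact 2p subshell of O repels the added electron more than S's larger 3p does.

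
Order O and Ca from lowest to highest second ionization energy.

Ca < O

IE_2 is the cost of taking one more electron from the +1 cation: O⁺ still has 5 valence electrons; Ca⁺ still has 1 valence electron.
All are still removing valence electrons, so compare the +1 ions as you would atoms: IE_2 generally rises across a period (higher Z_eff) and falls down a group (larger shell), subject to the usual subshell exceptions.
Valence configurations: O⁺ [He]2s²2p³, Ca⁺ [Ar]4s¹.
Approximate IE_2 values (kJ/mol): O 3388, Ca 1145.
Putting it together, IE_2: Ca < O.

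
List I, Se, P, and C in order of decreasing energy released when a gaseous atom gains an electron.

I, Se, C, P

Adding an electron releases more energy for atoms nearer the top right (short of the noble gases).
A diagonal step moves right (one effect) and down (the opposite effect) at once.
C > P: period and group pull opposite ways; the down-group shift dominates (122 vs 72 kJ/mol).
Se > C: the two effects oppose for this pair; the across-period effect wins (195 vs 122 kJ/mol).
I > Se: period and group pull opposite ways; the across-period shift dominates (295 vs 195 kJ/mol).
For reference (kJ/mol): C 122, P 72, Se 195, I 295.
So from highest to lowest: I > Se > C > P.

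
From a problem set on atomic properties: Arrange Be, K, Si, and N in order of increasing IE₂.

IE_2 is the cost of taking one more electron from the +1 cation: Be⁺ still has 1 valence electron; K⁺ is the bare [Ar] core; Si⁺ still has 3 valence electrons; N⁺ still has 4 valence electrons.
Pulling an electron out of a noble-gas core costs far more than removing a remaining valence electron, so K sits at the high end of IE_2.
Valence configurations: Be⁺ [He]2s¹, Si⁺ [Ne]3s²3p¹, N⁺ [He]2s²2p².
Approximate IE_2 values (kJ/mol): Be 1757, K 3052, Si 1577, N 2856.
So the second ionization energies run Si < Be < N < K.

Si < Be < N < K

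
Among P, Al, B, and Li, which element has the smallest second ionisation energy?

After 1 electron has been removed, what remains? P⁺ still has 4 valence electrons; Al⁺ still has 2 valence electrons; B⁺ still has 2 valence electrons; Li⁺ is the bare [He] core.
Pulling an electron out of a noble-gas core costs far more than removing a remaining valence electron, so Li sits at the high end of IE_2.
Valence configurations: P⁺ [Ne]3s²3p², Al⁺ [Ne]3s², B⁺ [He]2s².
Tabulated IE_2 (kJ/mol): P 1907, Al 1817, B 2427, Li 7298.
Putting it together, IE_2: Al < P < B < Li.

Al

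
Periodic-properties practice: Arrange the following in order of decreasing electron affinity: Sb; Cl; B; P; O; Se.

EA tends to increase across a period and decrease down a group, though the pattern is less regular than for IE or radius.
Here both period and group differ, so the two effects have to be weighed against each other.
P > B: the two effects oppose for this pair; the across-period effect wins (72 vs 27 kJ/mol).
Sb > P: this pair runs against the simple trend — see the exception note.
O > Sb: relative to Sb, both the across-period and down-group shifts push O's electron affinity up.
Se > O: this pair runs against the simple trend — see the exception note.
Cl > Se: both effects reinforce here, so Cl is clearly the higher of the two.
Note the exception: Sb has a higher electron affinity than P, contrary to the simple trend — both are half-filled np³, but the pairing/repulsion penalty for the added electron shrinks as the p orbitals become larger and more diffuse down the group, and for Sb that outweighs the weaker nuclear attraction.
Note the exception: Se has a higher electron affinity than O, contrary to the simple trend — O's compact 2p subshell gives strong electron–electron repulsion on the added electron.
For reference (kJ/mol): B 27, O 141, P 72, Cl 349, Se 195, Sb 103.
So from highest to lowest: Cl > Se > O > Sb > P > B.

Cl, Se, O, Sb, P, B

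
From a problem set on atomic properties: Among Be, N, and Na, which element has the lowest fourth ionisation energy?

After 3 electrons have been removed, what remains? Be³⁺ is already 1 electron into the core; N³⁺ still has 2 valence electrons; Na³⁺ is already 2 electrons into the core.
Breaking into a closed-shell core is much more expensive than removing a leftover valence electron — Na and Be have the largest IE_4 here.
Approximate IE_4 values (kJ/mol): Be 21007, N 7475, Na 9543.
Overall IE_4 order: N < Na < Be.

N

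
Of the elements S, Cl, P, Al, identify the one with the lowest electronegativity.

Al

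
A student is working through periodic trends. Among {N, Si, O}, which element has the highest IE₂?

O

The second ionization energy removes an electron from the +1 ion. For each element: N⁺ still has 4 valence electrons; Si⁺ still has 3 valence electrons; O⁺ still has 5 valence electrons.
All are still removing valence electrons, so compare the +1 ions as you would atoms: IE_2 generally rises across a period (higher Z_eff) and falls down a group (larger shell), subject to the usual subshell exceptions.
Valence configurations: N⁺ [He]2s²2p², Si⁺ [Ne]3s²3p¹, O⁺ [He]2s²2p³.
Tabulated IE_2 (kJ/mol): N 2856, Si 1577, O 3388.
Putting it together, IE_2: Si < N < O.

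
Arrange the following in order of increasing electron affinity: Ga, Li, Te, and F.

Ga < Li < Te < F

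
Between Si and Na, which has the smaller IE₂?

The second ionization energy removes an electron from the +1 ion. For each element: Si⁺ still has 3 valence electrons; Na⁺ is the bare [Ne] core.
Pulling an electron out of a noble-gas core costs far more than removing a remaining valence electron, so Na sits at the high end of IE_2.
Tabulated IE_2 (kJ/mol): Si 1577, Na 4562.
Putting it together, IE_2: Si < Na.

Si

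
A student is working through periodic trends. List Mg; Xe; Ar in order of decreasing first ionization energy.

Ar > Xe > Mg

Mg is in period 3, group 2; Ar is in period 3, group 18; Xe is in period 5, group 18.
Removing the outermost electron gets harder across a period and easier down a group.
Here both period and group differ, so the two effects have to be weighed against each other.
Xe > Mg: the two effects oppose for this pair; the across-period effect wins (1170 vs 738 kJ/mol).
Ar > Xe: Ar sits above Xe in group 18, so the down-group effect alone puts Ar higher.
For reference (kJ/mol): Mg 738, Ar 1521, Xe 1170.
So from highest to lowest: Ar > Xe > Mg.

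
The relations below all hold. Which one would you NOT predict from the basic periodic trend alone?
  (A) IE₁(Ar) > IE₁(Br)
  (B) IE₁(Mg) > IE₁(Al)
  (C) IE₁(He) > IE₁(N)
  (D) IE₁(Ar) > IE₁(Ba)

(B)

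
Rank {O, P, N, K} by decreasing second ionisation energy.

Consider each +1 ion: O⁺ still has 5 valence electrons; P⁺ still has 4 valence electrons; N⁺ still has 4 valence electrons; K⁺ is the bare [Ar] core.
Usually core removal costs more than valence removal, but here the competition is close: a tightly held n=2 valence electron can cost more to remove than an n=3 core electron, so the actual values have to decide it.
Valence configurations: O⁺ [He]2s²2p³, P⁺ [Ne]3s²3p², N⁺ [He]2s²2p².
The numbers (kJ/mol): O 3388, P 1907, N 2856, K 3052.
So the second ionization energies run P < N < K < O.

O > K > N > P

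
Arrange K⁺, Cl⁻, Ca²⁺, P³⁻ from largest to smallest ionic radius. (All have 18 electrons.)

P³⁻ > Cl⁻ > K⁺ > Ca²⁺

All of these have 18 electrons, so size is governed by nuclear charge alone: the more protons, the stronger the pull on the same electron cloud, and the smaller the ion.
Nuclear charges: Ca²⁺ (Z=20), K⁺ (Z=19), Cl⁻ (Z=17), P³⁻ (Z=15).
Largest to smallest: P³⁻ > Cl⁻ > K⁺ > Ca²⁺.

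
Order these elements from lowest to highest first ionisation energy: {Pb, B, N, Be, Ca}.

Ca < Pb < B < Be < N

Across a period the outer electron is held more tightly (higher IE₁); down a group it sits in a higher shell, more shielded, and comes off more easily.
These span different periods and groups, so the two trends combine.
Pb > Ca: period and group pull opposite ways; the across-period shift dominates (716 vs 590 kJ/mol).
B > Pb: the two effects oppose for this pair; the down-group effect wins (801 vs 716 kJ/mol).
Be > B: this pair runs against the simple trend — see the exception note.
N > Be: N lies to the right of Be in period 2, so the across-period effect alone puts N higher.
Note the exception: Be has a higher first ionization energy than B, contrary to the simple trend — removing B's lone 2p electron is easier than breaking Be's filled 2s².
Approximate values (kJ/mol): Be 900, B 801, N 1402, Ca 590, Pb 716.
So from lowest to highest: Ca < Pb < B < Be < N.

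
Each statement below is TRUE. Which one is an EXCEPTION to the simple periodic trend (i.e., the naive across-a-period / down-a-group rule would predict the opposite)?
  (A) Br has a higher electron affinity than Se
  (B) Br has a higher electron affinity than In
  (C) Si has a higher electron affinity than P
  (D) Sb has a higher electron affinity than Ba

The general trend: electron affinity increases across a period and decreases down a group.
(A) Br (period 4, group 17) vs Se (period 4, group 16): the stated order agrees with the simple trend.
(B) Br (period 4, group 17) vs In (period 5, group 13): the stated order agrees with the simple trend.
(C) Si (period 3, group 14) vs P (period 3, group 15): the stated order contradicts the simple trend.
(D) Sb (period 5, group 15) vs Ba (period 6, group 2): the stated order agrees with the simple trend.
The exception is (C): adding an electron to P's half-filled 3p³ is unfavourable, so Si (3p²) has the more exothermic EA.

(C)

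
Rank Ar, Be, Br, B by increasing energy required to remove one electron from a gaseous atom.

B < Be < Br < Ar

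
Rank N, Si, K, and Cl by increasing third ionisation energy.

Si < Cl < K < N

After 2 electrons have been removed, what remains? N²⁺ still has 3 valence electrons; Si²⁺ still has 2 valence electrons; K²⁺ is already 1 electron into the core; Cl²⁺ still has 5 valence electrons.
Usually core removal costs more than valence removal, but here the competition is close: a tightly held n=2 valence electron can cost more to remove than an n=3 core electron, so the actual values have to decide it.
Valence configurations: N²⁺ [He]2s²2p¹, Si²⁺ [Ne]3s², Cl²⁺ [Ne]3s²3p³.
Tabulated IE_3 (kJ/mol): N 4578, Si 3232, K 4420, Cl 3822.
Putting it together, IE_3: Si < Cl < K < N.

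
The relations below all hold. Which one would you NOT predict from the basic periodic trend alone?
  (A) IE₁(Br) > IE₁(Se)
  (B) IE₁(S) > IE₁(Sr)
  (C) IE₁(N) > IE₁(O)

The general trend: IE₁ increases across a period and decreases down a group.
(A) Br (period 4, group 17) vs Se (period 4, group 16): the stated order agrees with the simple trend.
(B) S (period 3, group 16) vs Sr (period 5, group 2): the stated order agrees with the simple trend.
(C) N (period 2, group 15) vs O (period 2, group 16): the stated order contradicts the simple trend.
The exception is (C): pairing an electron in O's 2p⁴ costs repulsion energy, so O ionizes more easily than half-filled N (2p³).

(C)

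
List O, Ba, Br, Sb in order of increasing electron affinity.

O is in period 2, group 16; Br is in period 4, group 17; Sb is in period 5, group 15; Ba is in period 6, group 2.
EA tends to increase across a period and decrease down a group, though the pattern is less regular than for IE or radius.
Here both period and group differ, so the two effects have to be weighed against each other.
Sb > Ba: both effects reinforce here, so Sb is clearly the higher of the two.
O > Sb: both effects reinforce here, so O is clearly the higher of the two.
Br > O: the two effects oppose for this pair; the across-period effect wins (325 vs 141 kJ/mol).
For reference (kJ/mol): O 141, Br 325, Sb 103, Ba 14.
So from lowest to highest: Ba < Sb < O < Br.

Ba < Sb < O < Br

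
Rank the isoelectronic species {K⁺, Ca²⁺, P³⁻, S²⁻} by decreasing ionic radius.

P³⁻ > S²⁻ > K⁺ > Ca²⁺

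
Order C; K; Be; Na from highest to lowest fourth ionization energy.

Be > Na > C > K

The fourth ionization energy removes an electron from the +3 ion. For each element: C³⁺ still has 1 valence electron; K³⁺ is already 2 electrons into the core; Be³⁺ is already 1 electron into the core; Na³⁺ is already 2 electrons into the core.
Usually core removal costs more than valence removal, but here the competition is close: a tightly held n=2 valence electron can cost more to remove than an n=3 core electron, so the actual values have to decide it.
Tabulated IE_4 (kJ/mol): C 6223, K 5877, Be 21007, Na 9543.
So the fourth ionization energies run K < C < Na < Be.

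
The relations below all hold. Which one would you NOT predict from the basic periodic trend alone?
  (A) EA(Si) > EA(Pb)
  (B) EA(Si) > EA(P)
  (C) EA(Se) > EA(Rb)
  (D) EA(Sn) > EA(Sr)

(B)

The general trend: electron affinity increases across a period and decreases down a group.
(A) Si (period 3, group 14) vs Pb (period 6, group 14): the stated order agrees with the simple trend.
(B) Si (period 3, group 14) vs P (period 3, group 15): the stated order contradicts the simple trend.
(C) Se (period 4, group 16) vs Rb (period 5, group 1): the stated order agrees with the simple trend.
(D) Sn (period 5, group 14) vs Sr (period 5, group 2): the stated order agrees with the simple trend.
The exception is (B): adding an electron to P's half-filled 3p³ is unfavourable, so Si (3p²) has the more exothermic EA.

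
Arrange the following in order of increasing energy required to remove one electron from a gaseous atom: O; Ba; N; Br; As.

Ba < As < Br < O < N

Removing the outermost electron gets harder across a period and easier down a group.
These span different periods and groups, so the two trends combine.
As > Ba: relative to Ba, both the across-period and down-group shifts push As's first ionization energy up.
Br > As: both are in period 4; the period trend gives Br the larger value.
O > Br: period and group pull opposite ways; the down-group shift dominates (1314 vs 1140 kJ/mol).
N > O: this pair runs against the simple trend — see the exception note.
Note the exception: N has a higher first ionization energy than O, contrary to the simple trend — pairing an electron in O's 2p⁴ costs repulsion energy, so O ionizes more easily than half-filled N (2p³).
Tabulated first ionization energy (kJ/mol): N 1402, O 1314, As 947, Br 1140, Ba 503.
So from lowest to highest: Ba < As < Br < O < N.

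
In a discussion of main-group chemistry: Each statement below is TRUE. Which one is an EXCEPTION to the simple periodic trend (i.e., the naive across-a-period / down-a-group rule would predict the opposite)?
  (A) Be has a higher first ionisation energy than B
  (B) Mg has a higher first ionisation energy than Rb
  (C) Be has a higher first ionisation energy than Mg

(A)

The general trend: first ionisation energy increases across a period and decreases down a group.
(A) Be (period 2, group 2) vs B (period 2, group 13): the stated order contradicts the simple trend.
(B) Mg (period 3, group 2) vs Rb (period 5, group 1): the stated order agrees with the simple trend.
(C) Be (period 2, group 2) vs Mg (period 3, group 2): the stated order agrees with the simple trend.
The exception is (A): removing B's lone 2p electron is easier than breaking Be's filled 2s².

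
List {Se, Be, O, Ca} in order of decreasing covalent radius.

Ca > Se > Be > O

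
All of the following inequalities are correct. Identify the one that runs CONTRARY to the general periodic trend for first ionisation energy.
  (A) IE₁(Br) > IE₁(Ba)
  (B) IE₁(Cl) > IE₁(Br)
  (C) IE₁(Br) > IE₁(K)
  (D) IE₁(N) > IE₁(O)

The general trend: first ionisation energy increases across a period and decreases down a group.
(A) Br (period 4, group 17) vs Ba (period 6, group 2): the stated order agrees with the simple trend.
(B) Cl (period 3, group 17) vs Br (period 4, group 17): the stated order agrees with the simple trend.
(C) Br (period 4, group 17) vs K (period 4, group 1): the stated order agrees with the simple trend.
(D) N (period 2, group 15) vs O (period 2, group 16): the stated order contradicts the simple trend.
The exception is (D): pairing an electron in O's 2p⁴ costs repulsion energy, so O ionizes more easily than half-filled N (2p³).

(D)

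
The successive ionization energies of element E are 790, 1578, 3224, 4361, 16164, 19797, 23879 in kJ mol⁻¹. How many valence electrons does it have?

4

Look for the largest jump between consecutive ionization energies: IE5/IE4 ≈ 3.7, far larger than any earlier ratio.
That jump marks the point where a core electron is being removed. So the atom has 4 valence electrons.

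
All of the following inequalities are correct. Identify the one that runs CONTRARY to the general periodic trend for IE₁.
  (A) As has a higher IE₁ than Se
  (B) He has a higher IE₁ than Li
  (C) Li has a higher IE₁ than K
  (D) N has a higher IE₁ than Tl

(A)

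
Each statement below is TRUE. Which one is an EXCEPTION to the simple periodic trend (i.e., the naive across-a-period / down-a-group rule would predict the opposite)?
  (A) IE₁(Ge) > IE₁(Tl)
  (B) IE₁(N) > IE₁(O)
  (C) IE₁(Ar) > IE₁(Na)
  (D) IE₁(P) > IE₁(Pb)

The general trend: IE₁ increases across a period and decreases down a group.
(A) Ge (period 4, group 14) vs Tl (period 6, group 13): the stated order agrees with the simple trend.
(B) N (period 2, group 15) vs O (period 2, group 16): the stated order contradicts the simple trend.
(C) Ar (period 3, group 18) vs Na (period 3, group 1): the stated order agrees with the simple trend.
(D) P (period 3, group 15) vs Pb (period 6, group 14): the stated order agrees with the simple trend.
The exception is (B): pairing an electron in O's 2p⁴ costs repulsion energy, so O ionizes more easily than half-filled N (2p³).

(B)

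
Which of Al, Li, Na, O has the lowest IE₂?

After 1 electron has been removed, what remains? Al⁺ still has 2 valence electrons; Li⁺ is the bare [He] core; Na⁺ is the bare [Ne] core; O⁺ still has 5 valence electrons.
Core electrons are held far more tightly than valence electrons, so Na and Li top the IE_2 order.
Valence configurations: Al⁺ [Ne]3s², O⁺ [He]2s²2p³.
Approximate IE_2 values (kJ/mol): Al 1817, Li 7298, Na 4562, O 3388.
So the second ionization energies run Al < O < Na < Li.

Al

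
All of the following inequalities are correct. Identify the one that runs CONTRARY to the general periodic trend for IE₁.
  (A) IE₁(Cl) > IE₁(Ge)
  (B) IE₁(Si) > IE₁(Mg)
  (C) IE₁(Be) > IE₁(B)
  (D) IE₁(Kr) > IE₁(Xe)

(C)

The general trend: IE₁ increases across a period and decreases down a group.
(A) Cl (period 3, group 17) vs Ge (period 4, group 14): the stated order agrees with the simple trend.
(B) Si (period 3, group 14) vs Mg (period 3, group 2): the stated order agrees with the simple trend.
(C) Be (period 2, group 2) vs B (period 2, group 13): the stated order contradicts the simple trend.
(D) Kr (period 4, group 18) vs Xe (period 5, group 18): the stated order agrees with the simple trend.
The exception is (C): removing B's lone 2p electron is easier than breaking Be's filled 2s².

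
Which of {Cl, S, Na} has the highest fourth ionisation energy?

Na

IE_4 is the cost of taking one more electron from the +3 cation: Cl³⁺ still has 4 valence electrons; S³⁺ still has 3 valence electrons; Na³⁺ is already 2 electrons into the core.
Breaking into a closed-shell core is much more expensive than removing a leftover valence electron — Na has the largest IE_4 here.
Valence configurations: Cl³⁺ [Ne]3s²3p², S³⁺ [Ne]3s²3p¹.
Tabulated IE_4 (kJ/mol): Cl 5159, S 4556, Na 9543.
So the fourth ionization energies run S < Cl < Na.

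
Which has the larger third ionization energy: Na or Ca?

Na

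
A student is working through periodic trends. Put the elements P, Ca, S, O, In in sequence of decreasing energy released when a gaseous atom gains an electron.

Atoms with high Z_eff and room in the valence shell (especially the halogens) have the most exothermic electron affinities.
Neither a single period nor a single group — weigh both effects.
In > Ca: period and group pull opposite ways; the across-period shift dominates (29 vs 2 kJ/mol).
P > In: relative to In, both the across-period and down-group shifts push P's electron affinity up.
O > P: both effects reinforce here, so O is clearly the higher of the two.
S > O: this pair runs against the simple trend — see the exception note.
Note the exception: S has a higher electron affinity than O, contrary to the simple trend — the compact 2p subshell of O repels the added electron more than S's larger 3p does.
For reference (kJ/mol): O 141, P 72, S 200, Ca 2, In 29.
So from highest to lowest: S > O > P > In > Ca.

S > O > P > In > Ca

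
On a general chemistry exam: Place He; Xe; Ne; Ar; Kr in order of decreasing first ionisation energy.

He, Ne, Ar, Kr, Xe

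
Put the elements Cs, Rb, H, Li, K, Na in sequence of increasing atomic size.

H, Li, Na, K, Rb, Cs

H is in period 1, group 1; Li is in period 2, group 1; Na is in period 3, group 1; K is in period 4, group 1; Rb is in period 5, group 1; Cs is in period 6, group 1.
Moving right in a period, electrons are added to the same shell under a stronger nuclear pull, so atoms get smaller; moving down, a new shell is opened and atoms get larger.
All are in group 1, so atomic radius increases down the group.
So from smallest to largest: H < Li < Na < K < Rb < Cs.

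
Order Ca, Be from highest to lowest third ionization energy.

Be, Ca

Consider each +2 ion: Ca²⁺ is the bare [Ar] core; Be²⁺ is the bare [He] core.
All of these are removing an electron from a noble-gas core or deeper; the smaller core (lower principal quantum number) is held far more tightly, and within a period the higher nuclear charge binds the same core more tightly.
Approximate IE_3 values (kJ/mol): Ca 4912, Be 14849.
So the third ionization energies run Ca < Be.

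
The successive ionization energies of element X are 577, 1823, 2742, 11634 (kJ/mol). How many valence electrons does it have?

Look for the largest jump between consecutive ionization energies: IE4/IE3 ≈ 4.2, far larger than any earlier ratio.
That jump marks the point where a core electron is being removed. So the atom has 3 valence electrons.

3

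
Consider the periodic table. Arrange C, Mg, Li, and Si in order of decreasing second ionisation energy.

Consider each +1 ion: C⁺ still has 3 valence electrons; Mg⁺ still has 1 valence electron; Li⁺ is the bare [He] core; Si⁺ still has 3 valence electrons.
Pulling an electron out of a noble-gas core costs far more than removing a remaining valence electron, so Li sits at the high end of IE_2.
Valence configurations: C⁺ [He]2s²2p¹, Mg⁺ [Ne]3s¹, Si⁺ [Ne]3s²3p¹.
The numbers (kJ/mol): C 2353, Mg 1451, Li 7298, Si 1577.
Hence IE_2: Mg < Si < C < Li.

Li, C, Si, Mg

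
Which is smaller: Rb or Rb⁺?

Rb⁺

Forming Rb⁺ removes 1 electron from Rb. Fewer electrons for the same nuclear charge means less shielding and a higher Z_eff on the remaining electrons, and for main-group metals the entire outer shell is lost.
A cation is smaller than its parent atom: Rb⁺ < Rb.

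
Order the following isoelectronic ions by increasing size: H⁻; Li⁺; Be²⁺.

All of these have 2 electrons, so size is governed by nuclear charge alone: the more protons, the stronger the pull on the same electron cloud, and the smaller the ion.
Nuclear charges: Be²⁺ (Z=4), Li⁺ (Z=3), H⁻ (Z=1).
Smallest to largest: Be²⁺ < Li⁺ < H⁻.

Be²⁺, Li⁺, H⁻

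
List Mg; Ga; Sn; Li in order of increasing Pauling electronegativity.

Li, Mg, Ga, Sn

Smaller atoms with higher effective nuclear charge are more electronegative.
A diagonal step moves right (one effect) and down (the opposite effect) at once.
Mg > Li: period and group pull opposite ways; the across-period shift dominates (1.31 vs 0.98).
Ga > Mg: period and group pull opposite ways; the across-period shift dominates (1.81 vs 1.31).
Sn > Ga: period and group pull opposite ways; the across-period shift dominates (1.96 vs 1.81).
Approximate values (Pauling): Li 0.98, Mg 1.31, Ga 1.81, Sn 1.96.
So from lowest to highest: Li < Mg < Ga < Sn.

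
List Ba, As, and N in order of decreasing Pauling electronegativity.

N, As, Ba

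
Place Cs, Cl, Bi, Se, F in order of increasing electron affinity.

F is in period 2, group 17; Cl is in period 3, group 17; Se is in period 4, group 16; Cs is in period 6, group 1; Bi is in period 6, group 15.
Atoms with high Z_eff and room in the valence shell (especially the halogens) have the most exothermic electron affinities.
These span different periods and groups, so the two trends combine.
Bi > Cs: both are in period 6; the period trend gives Bi the larger value.
Se > Bi: both effects reinforce here, so Se is clearly the higher of the two.
F > Se: relative to Se, both the across-period and down-group shifts push F's electron affinity up.
Cl > F: this pair runs against the simple trend — see the exception note.
Note the exception: Cl has a higher electron affinity than F, contrary to the simple trend — F's small 2p subshell makes the incoming electron feel strong e⁻–e⁻ repulsion, so Cl actually releases more energy on gaining an electron.
Approximate values (kJ/mol): F 328, Cl 349, Se 195, Cs 46, Bi 91.
So from lowest to highest: Cs < Bi < Se < F < Cl.

Cs, Bi, Se, F, Cl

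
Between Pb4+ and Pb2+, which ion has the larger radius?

Both ions have Z = 82 protons, but Pb4+ has lost more electrons, so its remaining electrons feel a larger effective nuclear charge per electron and are pulled in more tightly.
Higher positive charge → smaller ion, so Pb2+ > Pb4+.

Pb2+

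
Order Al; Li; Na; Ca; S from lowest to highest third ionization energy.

Al < S < Ca < Na < Li

After 2 electrons have been removed, what remains? Al²⁺ still has 1 valence electron; Li²⁺ is already 1 electron into the core; Na²⁺ is already 1 electron into the core; Ca²⁺ is the bare [Ar] core; S²⁺ still has 4 valence electrons.
Core electrons are held far more tightly than valence electrons, so Ca, Na and Li top the IE_3 order.
Valence configurations: Al²⁺ [Ne]3s¹, S²⁺ [Ne]3s²3p².
The numbers (kJ/mol): Al 2745, Li 11815, Na 6910, Ca 4912, S 3357.
Hence IE_3: Al < S < Ca < Na < Li.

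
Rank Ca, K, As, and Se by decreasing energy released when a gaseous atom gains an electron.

K is in period 4, group 1; Ca is in period 4, group 2; As is in period 4, group 15; Se is in period 4, group 16.
Adding an electron releases more energy for atoms nearer the top right (short of the noble gases).
All lie in period 4; the across-period trend (electron affinity increases left to right) applies, with the exception below.
Note the exception: K has a higher electron affinity than Ca, contrary to the simple trend — adding an electron to Ca (ns²) has to open a new, higher-energy np subshell, which is unfavourable.
For reference (kJ/mol): K 48, Ca 2, As 78, Se 195.
So from highest to lowest: Se > As > K > Ca.

Se, As, K, Ca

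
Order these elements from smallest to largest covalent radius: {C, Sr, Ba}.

C is in period 2, group 14; Sr is in period 5, group 2; Ba is in period 6, group 2.
Across a period the added protons contract the valence shell; down a group each new principal shell makes the atom larger.
Here both period and group differ, so the two effects have to be weighed against each other.
Sr > C: both effects reinforce here, so Sr is clearly the larger of the two.
Ba > Sr: they share group 2; the group trend gives Ba the larger value.
Tabulated atomic radius (pm): C 75, Sr 185, Ba 196.
So from smallest to largest: C < Sr < Ba.

C, Sr, Ba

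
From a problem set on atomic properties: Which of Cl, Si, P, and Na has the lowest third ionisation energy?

P

The third ionization energy removes an electron from the +2 ion. For each element: Cl²⁺ still has 5 valence electrons; Si²⁺ still has 2 valence electrons; P²⁺ still has 3 valence electrons; Na²⁺ is already 1 electron into the core.
Pulling an electron out of a noble-gas core costs far more than removing a remaining valence electron, so Na sits at the high end of IE_3.
Valence configurations: Cl²⁺ [Ne]3s²3p³, Si²⁺ [Ne]3s², P²⁺ [Ne]3s²3p¹.
P²⁺ loses a lone 3p electron whereas Si²⁺ must break into a filled 3s² pair, so IE_3(Si) > IE_3(P) even though P has the higher nuclear charge.
Tabulated IE_3 (kJ/mol): Cl 3822, Si 3232, P 2914, Na 6910.
So the third ionization energies run P < Si < Cl < Na.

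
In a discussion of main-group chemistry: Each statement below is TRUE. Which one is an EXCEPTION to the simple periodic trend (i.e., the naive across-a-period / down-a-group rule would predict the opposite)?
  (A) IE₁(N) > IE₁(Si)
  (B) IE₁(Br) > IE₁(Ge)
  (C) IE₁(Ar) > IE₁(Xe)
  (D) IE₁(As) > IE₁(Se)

(D)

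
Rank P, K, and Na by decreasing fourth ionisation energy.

Na > K > P

IE_4 is the cost of taking one more electron from the +3 cation: P³⁺ still has 2 valence electrons; K³⁺ is already 2 electrons into the core; Na³⁺ is already 2 electrons into the core.
Pulling an electron out of a noble-gas core costs far more than removing a remaining valence electron, so K and Na sit at the high end of IE_4.
Tabulated IE_4 (kJ/mol): P 4964, K 5877, Na 9543.
Hence IE_4: P < K < Na.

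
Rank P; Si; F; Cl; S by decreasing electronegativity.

F, Cl, S, P, Si

F is in period 2, group 17; Si is in period 3, group 14; P is in period 3, group 15; S is in period 3, group 16; Cl is in period 3, group 17.
Smaller atoms with higher effective nuclear charge are more electronegative.
Here both period and group differ, so the two effects have to be weighed against each other.
P > Si: both are in period 3; the period trend gives P the larger value.
S > P: S lies to the right of P in period 3, so the across-period effect alone puts S higher.
Cl > S: Cl lies to the right of S in period 3, so the across-period effect alone puts Cl higher.
F > Cl: F sits above Cl in group 17, so the down-group effect alone puts F higher.
Approximate values (Pauling): F 3.98, Si 1.90, P 2.19, S 2.58, Cl 3.16.
So from highest to lowest: F > Cl > S > P > Si.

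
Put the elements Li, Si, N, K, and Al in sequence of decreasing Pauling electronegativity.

N > Si > Al > Li > K

Li is in period 2, group 1; N is in period 2, group 15; Al is in period 3, group 13; Si is in period 3, group 14; K is in period 4, group 1.
Electronegativity increases across a period and decreases down a group, tracking effective nuclear charge and atomic size.
Here both period and group differ, so the two effects have to be weighed against each other.
Li > K: they share group 1; the group trend gives Li the larger value.
Al > Li: the two effects oppose for this pair; the across-period effect wins (1.61 vs 0.98).
Si > Al: Si lies to the right of Al in period 3, so the across-period effect alone puts Si higher.
N > Si: both effects reinforce here, so N is clearly the higher of the two.
Tabulated electronegativity (Pauling): Li 0.98, N 3.04, Al 1.61, Si 1.90, K 0.82.
So from highest to lowest: N > Si > Al > Li > K.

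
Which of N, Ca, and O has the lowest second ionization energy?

After 1 electron has been removed, what remains? N⁺ still has 4 valence electrons; Ca⁺ still has 1 valence electron; O⁺ still has 5 valence electrons.
All are still removing valence electrons, so compare the +1 ions as you would atoms: IE_2 generally rises across a period (higher Z_eff) and falls down a group (larger shell), subject to the usual subshell exceptions.
Valence configurations: N⁺ [He]2s²2p², Ca⁺ [Ar]4s¹, O⁺ [He]2s²2p³.
The numbers (kJ/mol): N 2856, Ca 1145, O 3388.
Putting it together, IE_2: Ca < N < O.

Ca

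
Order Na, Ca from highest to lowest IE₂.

After 1 electron has been removed, what remains? Na⁺ is the bare [Ne] core; Ca⁺ still has 1 valence electron.
Pulling an electron out of a noble-gas core costs far more than removing a remaining valence electron, so Na sits at the high end of IE_2.
The numbers (kJ/mol): Na 4562, Ca 1145.
So the second ionization energies run Ca < Na.

Na > Ca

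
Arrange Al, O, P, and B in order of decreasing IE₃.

Consider each +2 ion: Al²⁺ still has 1 valence electron; O²⁺ still has 4 valence electrons; P²⁺ still has 3 valence electrons; B²⁺ still has 1 valence electron.
All are still removing valence electrons, so compare the +2 ions as you would atoms: IE_3 generally rises across a period (higher Z_eff) and falls down a group (larger shell), subject to the usual subshell exceptions.
Valence configurations: Al²⁺ [Ne]3s¹, O²⁺ [He]2s²2p², P²⁺ [Ne]3s²3p¹, B²⁺ [He]2s¹.
Tabulated IE_3 (kJ/mol): Al 2745, O 5300, P 2914, B 3660.
Overall IE_3 order: Al < P < B < O.

O > B > P > Al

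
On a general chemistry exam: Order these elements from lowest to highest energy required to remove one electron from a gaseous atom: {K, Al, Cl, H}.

K < Al < Cl < H

H is in period 1, group 1; Al is in period 3, group 13; Cl is in period 3, group 17; K is in period 4, group 1.
Removing the outermost electron gets harder across a period and easier down a group.
These span different periods and groups, so the two trends combine.
Al > K: both effects reinforce here, so Al is clearly the higher of the two.
Cl > Al: Cl lies to the right of Al in period 3, so the across-period effect alone puts Cl higher.
H > Cl: the two effects oppose for this pair; the down-group effect wins (1312 vs 1251 kJ/mol).
Tabulated first ionization energy (kJ/mol): H 1312, Al 578, Cl 1251, K 419.
So from lowest to highest: K < Al < Cl < H.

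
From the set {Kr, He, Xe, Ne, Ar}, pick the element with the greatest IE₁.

Removing the outermost electron gets harder across a period and easier down a group.
All are in group 18, so first ionization energy increases up the group.
The greatest IE₁ among these belongs to He.

He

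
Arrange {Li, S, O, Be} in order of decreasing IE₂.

Li, O, S, Be

After 1 electron has been removed, what remains? Li⁺ is the bare [He] core; S⁺ still has 5 valence electrons; O⁺ still has 5 valence electrons; Be⁺ still has 1 valence electron.
Breaking into a closed-shell core is much more expensive than removing a leftover valence electron — Li has the largest IE_2 here.
Valence configurations: S⁺ [Ne]3s²3p³, O⁺ [He]2s²2p³, Be⁺ [He]2s¹.
Approximate IE_2 values (kJ/mol): Li 7298, S 2252, O 3388, Be 1757.
Hence IE_2: Be < S < O < Li.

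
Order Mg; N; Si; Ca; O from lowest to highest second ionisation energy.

Ca < Mg < Si < N < O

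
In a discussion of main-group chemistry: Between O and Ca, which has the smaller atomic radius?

O

O is in period 2, group 16; Ca is in period 4, group 2.
Moving right in a period, electrons are added to the same shell under a stronger nuclear pull, so atoms get smaller; moving down, a new shell is opened and atoms get larger.
Neither a single period nor a single group — weigh both effects.
Ca > O: both effects reinforce here, so Ca is clearly the larger of the two.
For reference (pm): O 63, Ca 171.
So O has the smaller atomic radius (O < Ca).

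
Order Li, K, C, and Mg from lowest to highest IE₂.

Mg < C < K < Li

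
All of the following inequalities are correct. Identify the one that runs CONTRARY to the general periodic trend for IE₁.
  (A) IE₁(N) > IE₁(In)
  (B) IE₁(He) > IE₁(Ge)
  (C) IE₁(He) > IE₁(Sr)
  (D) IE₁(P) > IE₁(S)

The general trend: IE₁ increases across a period and decreases down a group.
(A) N (period 2, group 15) vs In (period 5, group 13): the stated order agrees with the simple trend.
(B) He (period 1, group 18) vs Ge (period 4, group 14): the stated order agrees with the simple trend.
(C) He (period 1, group 18) vs Sr (period 5, group 2): the stated order agrees with the simple trend.
(D) P (period 3, group 15) vs S (period 3, group 16): the stated order contradicts the simple trend.
The exception is (D): S (3p⁴) ionizes more easily than half-filled P (3p³) because the paired 3p electron in S is pushed out by e⁻–e⁻ repulsion.

(D)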